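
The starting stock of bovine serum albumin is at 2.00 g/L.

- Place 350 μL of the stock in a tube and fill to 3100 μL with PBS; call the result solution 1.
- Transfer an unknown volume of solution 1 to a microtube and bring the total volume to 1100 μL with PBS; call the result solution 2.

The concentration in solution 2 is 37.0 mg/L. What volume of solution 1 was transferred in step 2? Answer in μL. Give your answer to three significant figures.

180 μL

Step 1: 350 μL brought to 3100 μL → factor 3100/350 = 8.8571
Step 2: v brought to 1100 μL → factor = 1100 μL/v
Product of known-step factors = 8.8571
Overall factor = 2.00 g/L / (37.0 mg/L) = 54.054
Step-2 factor = 54.054 / 8.8571 = 6.1029
v = 1100 μL / 6.1029 = 180 μL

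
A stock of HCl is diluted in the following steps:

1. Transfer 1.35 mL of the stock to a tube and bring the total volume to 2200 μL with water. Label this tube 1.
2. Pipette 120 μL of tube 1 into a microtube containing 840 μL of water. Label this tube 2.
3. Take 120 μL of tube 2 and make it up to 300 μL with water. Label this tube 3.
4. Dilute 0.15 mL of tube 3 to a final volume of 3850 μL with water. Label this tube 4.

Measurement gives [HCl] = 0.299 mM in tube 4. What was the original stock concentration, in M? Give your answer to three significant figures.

0.250 M

Step 1: 1.35 mL brought to 2200 μL → factor 2.2/1.35 = 1.6296
Step 2: 120 μL + 840 μL = 960 μL total → factor 960/120 = 8
Step 3: 120 μL brought to 300 μL → factor 300/120 = 2.5
Step 4: 0.15 mL brought to 3850 μL → factor 3.85/0.15 = 25.667
Overall dilution factor = 1.6296 × 8 × 2.5 × 25.667 = 836.54
Stock = 0.299 mM × 836.54 = 250.1 mM = 0.250 M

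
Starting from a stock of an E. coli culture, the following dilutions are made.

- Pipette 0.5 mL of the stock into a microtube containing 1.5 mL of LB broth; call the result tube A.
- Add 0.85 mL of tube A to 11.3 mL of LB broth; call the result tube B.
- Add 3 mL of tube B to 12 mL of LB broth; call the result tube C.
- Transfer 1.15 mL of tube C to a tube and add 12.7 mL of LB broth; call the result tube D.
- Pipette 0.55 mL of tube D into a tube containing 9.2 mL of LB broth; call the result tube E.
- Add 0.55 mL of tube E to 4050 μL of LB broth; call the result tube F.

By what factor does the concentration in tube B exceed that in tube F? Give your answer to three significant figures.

8.93 × 10^3

Step 1: 0.5 mL + 1.5 mL = 2 mL total → factor 2/0.5 = 4
Step 2: 0.85 mL + 11.3 mL = 12.15 mL total → factor 12.15/0.85 = 14.294
Step 3: 3 mL + 12 mL = 15 mL total → factor 15/3 = 5
Step 4: 1.15 mL + 12.7 mL = 13.85 mL total → factor 13.85/1.15 = 12.043
Step 5: 0.55 mL + 9.2 mL = 9.75 mL total → factor 9.75/0.55 = 17.727
Step 6: 0.55 mL + 4050 μL = 4.6 mL total → factor 4.6/0.55 = 8.3636
Dilution factor to tube B = 57.176; to tube F = 5.1048 × 10^5
[tube B]/[tube F] = (factor to tube F)/(factor to tube B) = 5.1048 × 10^5/57.176 = 8.93 × 10^3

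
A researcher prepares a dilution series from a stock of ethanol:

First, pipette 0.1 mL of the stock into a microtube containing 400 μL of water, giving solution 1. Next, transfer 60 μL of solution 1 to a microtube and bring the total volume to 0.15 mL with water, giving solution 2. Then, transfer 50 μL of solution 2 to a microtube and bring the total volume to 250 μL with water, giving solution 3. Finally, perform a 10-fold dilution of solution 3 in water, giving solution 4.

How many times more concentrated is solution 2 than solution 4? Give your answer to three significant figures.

Step 1: 0.1 mL + 400 μL = 0.5 mL total → factor 0.5/0.1 = 5
Step 2: 60 μL brought to 0.15 mL → factor 150/60 = 2.5
Step 3: 50 μL brought to 250 μL → factor 250/50 = 5
Step 4: 10-fold → factor 10
Dilution factor to solution 2 = 12.5; to solution 4 = 625
[solution 2]/[solution 4] = (factor to solution 4)/(factor to solution 2) = 625/12.5 = 50.0

50.0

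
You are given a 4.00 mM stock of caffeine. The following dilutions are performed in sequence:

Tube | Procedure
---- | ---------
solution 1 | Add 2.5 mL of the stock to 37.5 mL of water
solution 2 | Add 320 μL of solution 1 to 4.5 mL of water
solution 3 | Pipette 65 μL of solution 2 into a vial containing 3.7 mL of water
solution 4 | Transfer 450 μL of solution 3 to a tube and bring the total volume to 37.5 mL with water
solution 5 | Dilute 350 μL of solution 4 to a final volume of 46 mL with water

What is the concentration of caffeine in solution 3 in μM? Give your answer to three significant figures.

0.287 μM

Step 1: 2.5 mL + 37.5 mL = 40 mL total → factor 40/2.5 = 16
Step 2: 320 μL + 4.5 mL = 4820 μL total → factor 4820/320 = 15.062
Step 3: 65 μL + 3.7 mL = 3765 μL total → factor 3765/65 = 57.923
Dilution factor through solution 3 = 16 × 15.062 × 57.923 = 13959
[solution 3] = 4.00 mM / 13959 = 0.0002865 mM = 0.287 μM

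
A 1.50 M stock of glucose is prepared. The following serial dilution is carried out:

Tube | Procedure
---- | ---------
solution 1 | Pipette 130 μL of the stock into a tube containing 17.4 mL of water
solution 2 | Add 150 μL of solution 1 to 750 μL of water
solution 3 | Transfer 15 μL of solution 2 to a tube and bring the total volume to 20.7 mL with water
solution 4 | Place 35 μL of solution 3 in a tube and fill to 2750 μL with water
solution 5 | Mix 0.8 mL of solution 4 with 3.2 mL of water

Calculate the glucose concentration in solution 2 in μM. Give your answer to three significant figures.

1.85 × 10^3 μM

Step 1: 130 μL + 17.4 mL = 17530 μL total → factor 17530/130 = 134.85
Step 2: 150 μL + 750 μL = 900 μL total → factor 900/150 = 6
Dilution factor through solution 2 = 134.85 × 6 = 809.08
[solution 2] = 1.50 M / 809.08 = 0.001854 M = 1.85 × 10^3 μM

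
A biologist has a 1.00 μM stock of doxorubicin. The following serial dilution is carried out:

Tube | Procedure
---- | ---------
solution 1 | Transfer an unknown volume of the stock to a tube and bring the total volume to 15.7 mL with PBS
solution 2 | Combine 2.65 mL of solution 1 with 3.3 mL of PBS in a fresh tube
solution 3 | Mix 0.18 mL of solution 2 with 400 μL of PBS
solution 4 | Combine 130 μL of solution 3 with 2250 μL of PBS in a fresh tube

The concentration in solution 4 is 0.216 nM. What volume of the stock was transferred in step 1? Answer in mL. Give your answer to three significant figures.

Step 1: v brought to 15.7 mL → factor = 15.7 mL/v
Step 2: 2.65 mL + 3.3 mL = 5.95 mL total → factor 5.95/2.65 = 2.2453
Step 3: 0.18 mL + 400 μL = 0.58 mL total → factor 0.58/0.18 = 3.2222
Step 4: 130 μL + 2250 μL = 2380 μL total → factor 2380/130 = 18.308
Product of known-step factors = 132.45
Overall factor = 1.00 μM / (0.216 nM) = 4629.6
Step-1 factor = 4629.6 / 132.45 = 34.953
v = 15.7 mL / 34.953 = 0.449 mL

0.449 mL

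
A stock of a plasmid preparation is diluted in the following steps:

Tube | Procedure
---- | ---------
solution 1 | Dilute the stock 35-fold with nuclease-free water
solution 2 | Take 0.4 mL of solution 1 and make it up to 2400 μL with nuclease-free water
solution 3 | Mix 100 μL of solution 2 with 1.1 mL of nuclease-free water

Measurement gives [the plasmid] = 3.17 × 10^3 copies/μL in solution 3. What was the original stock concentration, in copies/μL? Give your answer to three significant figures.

7.99 × 10^6 copies/μL

Step 1: 35-fold → factor 35
Step 2: 0.4 mL brought to 2400 μL → factor 2.4/0.4 = 6
Step 3: 100 μL + 1.1 mL = 1200 μL total → factor 1200/100 = 12
Overall dilution factor = 35 × 6 × 12 = 2520
Stock = 3.17 × 10^3 copies/μL × 2520 = 7.99 × 10^6 copies/μL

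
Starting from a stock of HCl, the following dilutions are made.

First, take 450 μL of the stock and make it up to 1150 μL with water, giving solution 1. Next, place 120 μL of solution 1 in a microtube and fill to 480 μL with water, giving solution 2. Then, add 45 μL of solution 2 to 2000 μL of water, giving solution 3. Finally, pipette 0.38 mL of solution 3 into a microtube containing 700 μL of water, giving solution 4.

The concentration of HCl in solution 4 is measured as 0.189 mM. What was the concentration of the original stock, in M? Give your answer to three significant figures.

Step 1: 450 μL brought to 1150 μL → factor 1150/450 = 2.5556
Step 2: 120 μL brought to 480 μL → factor 480/120 = 4
Step 3: 45 μL + 2000 μL = 2045 μL total → factor 2045/45 = 45.444
Step 4: 0.38 mL + 700 μL = 1.08 mL total → factor 1.08/0.38 = 2.8421
Overall dilution factor = 2.5556 × 4 × 45.444 × 2.8421 = 1320.3
Stock = 0.189 mM × 1320.3 = 249.5 mM = 0.250 M

0.250 M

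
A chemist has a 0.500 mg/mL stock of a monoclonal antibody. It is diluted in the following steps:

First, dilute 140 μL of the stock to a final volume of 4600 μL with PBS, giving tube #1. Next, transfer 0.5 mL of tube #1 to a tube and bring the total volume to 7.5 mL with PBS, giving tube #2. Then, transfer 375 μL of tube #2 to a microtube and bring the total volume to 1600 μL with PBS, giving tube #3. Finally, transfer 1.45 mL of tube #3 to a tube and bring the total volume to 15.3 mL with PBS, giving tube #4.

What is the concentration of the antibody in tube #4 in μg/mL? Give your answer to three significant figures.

Step 1: 140 μL brought to 4600 μL → factor 4600/140 = 32.857
Step 2: 0.5 mL brought to 7.5 mL → factor 7.5/0.5 = 15
Step 3: 375 μL brought to 1600 μL → factor 1600/375 = 4.2667
Step 4: 1.45 mL brought to 15.3 mL → factor 15.3/1.45 = 10.552
Overall dilution factor = 32.857 × 15 × 4.2667 × 10.552 = 22189
Final = 0.500 mg/mL / 22189 = 2.253 × 10^-5 mg/mL = 0.0225 μg/mL

0.0225 μg/mL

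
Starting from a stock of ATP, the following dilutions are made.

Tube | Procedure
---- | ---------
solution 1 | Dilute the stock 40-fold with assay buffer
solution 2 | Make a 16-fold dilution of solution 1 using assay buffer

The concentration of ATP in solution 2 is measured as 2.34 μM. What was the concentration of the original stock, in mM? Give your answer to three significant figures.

1.50 mM

Step 1: 40-fold → factor 40
Step 2: 16-fold → factor 16
Overall dilution factor = 40 × 16 = 640
Stock = 2.34 μM × 640 = 1498 μM = 1.50 mM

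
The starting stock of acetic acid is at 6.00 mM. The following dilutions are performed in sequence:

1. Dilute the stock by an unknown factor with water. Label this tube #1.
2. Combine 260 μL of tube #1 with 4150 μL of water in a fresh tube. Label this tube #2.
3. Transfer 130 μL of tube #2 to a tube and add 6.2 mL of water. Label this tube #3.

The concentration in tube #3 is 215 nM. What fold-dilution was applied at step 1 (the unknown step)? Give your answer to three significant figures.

33.8-fold

Step 1: unknown factor x
Step 2: 260 μL + 4150 μL = 4410 μL total → factor 4410/260 = 16.962
Step 3: 130 μL + 6.2 mL = 6330 μL total → factor 6330/130 = 48.692
Product of known-step factors = 825.9
Overall factor = 6.00 mM / (215 nM) = 27907
x = 27907 / 825.9 = 33.8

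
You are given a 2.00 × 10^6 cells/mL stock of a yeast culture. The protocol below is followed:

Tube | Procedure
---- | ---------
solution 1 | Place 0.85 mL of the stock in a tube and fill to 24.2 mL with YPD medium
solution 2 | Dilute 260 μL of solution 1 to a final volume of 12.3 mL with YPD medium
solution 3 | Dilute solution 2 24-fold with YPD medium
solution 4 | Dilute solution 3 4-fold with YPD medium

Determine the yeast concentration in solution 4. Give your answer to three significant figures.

15.5 cells/mL

Step 1: 0.85 mL brought to 24.2 mL → factor 24.2/0.85 = 28.471
Step 2: 260 μL brought to 12.3 mL → factor 12300/260 = 47.308
Step 3: 24-fold → factor 24
Step 4: 4-fold → factor 4
Overall dilution factor = 28.471 × 47.308 × 24 × 4 = 1.293 × 10^5
Final = 2.00 × 10^6 cells/mL / 1.293 × 10^5 = 15.5 cells/mL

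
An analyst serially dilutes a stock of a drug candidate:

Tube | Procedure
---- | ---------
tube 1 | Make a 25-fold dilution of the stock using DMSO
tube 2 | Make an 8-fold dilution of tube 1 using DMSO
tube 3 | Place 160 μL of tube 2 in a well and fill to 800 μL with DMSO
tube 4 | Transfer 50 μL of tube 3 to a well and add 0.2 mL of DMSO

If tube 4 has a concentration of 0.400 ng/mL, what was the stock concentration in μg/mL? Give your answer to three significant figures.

Step 1: 25-fold → factor 25
Step 2: 8-fold → factor 8
Step 3: 160 μL brought to 800 μL → factor 800/160 = 5
Step 4: 50 μL + 0.2 mL = 250 μL total → factor 250/50 = 5
Overall dilution factor = 25 × 8 × 5 × 5 = 5000
Stock = 0.400 ng/mL × 5000 = 2000 ng/mL = 2.00 μg/mL

2.00 μg/mL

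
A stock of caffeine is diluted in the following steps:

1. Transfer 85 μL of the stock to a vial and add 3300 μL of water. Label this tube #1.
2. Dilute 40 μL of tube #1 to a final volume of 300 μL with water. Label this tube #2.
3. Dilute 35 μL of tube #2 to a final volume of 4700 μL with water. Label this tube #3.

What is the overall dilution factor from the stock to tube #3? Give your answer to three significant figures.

Step 1: 85 μL + 3300 μL = 3385 μL total → factor 3385/85 = 39.824
Step 2: 40 μL brought to 300 μL → factor 300/40 = 7.5
Step 3: 35 μL brought to 4700 μL → factor 4700/35 = 134.29
Overall dilution factor = 39.824 × 7.5 × 134.29 = 40108

4.01 × 10^4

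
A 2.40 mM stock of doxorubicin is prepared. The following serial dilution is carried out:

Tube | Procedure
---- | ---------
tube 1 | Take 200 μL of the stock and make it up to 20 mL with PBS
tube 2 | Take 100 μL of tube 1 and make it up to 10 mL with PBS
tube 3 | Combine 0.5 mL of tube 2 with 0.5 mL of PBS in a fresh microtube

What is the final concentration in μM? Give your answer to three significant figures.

0.120 μM

Step 1: 200 μL brought to 20 mL → factor 20000/200 = 100
Step 2: 100 μL brought to 10 mL → factor 10000/100 = 100
Step 3: 0.5 mL + 0.5 mL = 1 mL total → factor 1/0.5 = 2
Overall dilution factor = 100 × 100 × 2 = 20000
Final = 2.40 mM / 20000 = 0.0001200 mM = 0.120 μM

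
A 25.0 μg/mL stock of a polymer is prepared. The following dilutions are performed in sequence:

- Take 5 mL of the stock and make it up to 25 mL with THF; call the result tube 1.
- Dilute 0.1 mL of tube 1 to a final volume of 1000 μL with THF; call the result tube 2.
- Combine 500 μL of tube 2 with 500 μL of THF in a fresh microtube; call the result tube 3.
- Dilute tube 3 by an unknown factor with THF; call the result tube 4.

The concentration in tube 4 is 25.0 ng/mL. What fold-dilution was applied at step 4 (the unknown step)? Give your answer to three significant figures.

10.0-fold

Step 1: 5 mL brought to 25 mL → factor 25/5 = 5
Step 2: 0.1 mL brought to 1000 μL → factor 1/0.1 = 10
Step 3: 500 μL + 500 μL = 1000 μL total → factor 1000/500 = 2
Step 4: unknown factor x
Product of known-step factors = 100
Overall factor = 25.0 μg/mL / (25.0 ng/mL) = 1000
x = 1000 / 100 = 10.0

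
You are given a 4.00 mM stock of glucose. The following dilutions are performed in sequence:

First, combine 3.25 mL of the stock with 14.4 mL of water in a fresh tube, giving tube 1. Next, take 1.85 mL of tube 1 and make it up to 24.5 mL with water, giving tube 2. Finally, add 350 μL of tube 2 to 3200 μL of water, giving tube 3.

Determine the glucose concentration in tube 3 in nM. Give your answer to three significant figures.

Step 1: 3.25 mL + 14.4 mL = 17.65 mL total → factor 17.65/3.25 = 5.4308
Step 2: 1.85 mL brought to 24.5 mL → factor 24.5/1.85 = 13.243
Step 3: 350 μL + 3200 μL = 3550 μL total → factor 3550/350 = 10.143
Overall dilution factor = 5.4308 × 13.243 × 10.143 = 729.48
Final = 4.00 mM / 729.48 = 0.005483 mM = 5.48 × 10^3 nM

5.48 × 10^3 nM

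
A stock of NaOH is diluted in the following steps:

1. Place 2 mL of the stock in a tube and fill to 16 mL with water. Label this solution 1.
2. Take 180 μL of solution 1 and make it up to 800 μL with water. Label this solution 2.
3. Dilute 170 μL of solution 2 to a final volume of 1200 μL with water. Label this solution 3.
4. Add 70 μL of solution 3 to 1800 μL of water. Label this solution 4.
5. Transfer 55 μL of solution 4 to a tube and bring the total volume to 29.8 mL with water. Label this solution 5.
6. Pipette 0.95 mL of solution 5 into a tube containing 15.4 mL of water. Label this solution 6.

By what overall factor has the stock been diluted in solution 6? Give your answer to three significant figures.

Step 1: 2 mL brought to 16 mL → factor 16/2 = 8
Step 2: 180 μL brought to 800 μL → factor 800/180 = 4.4444
Step 3: 170 μL brought to 1200 μL → factor 1200/170 = 7.0588
Step 4: 70 μL + 1800 μL = 1870 μL total → factor 1870/70 = 26.714
Step 5: 55 μL brought to 29.8 mL → factor 29800/55 = 541.82
Step 6: 0.95 mL + 15.4 mL = 16.35 mL total → factor 16.35/0.95 = 17.211
Overall dilution factor = 8 × 4.4444 × 7.0588 × 26.714 × 541.82 × 17.211 = 6.2522 × 10^7

6.25 × 10^7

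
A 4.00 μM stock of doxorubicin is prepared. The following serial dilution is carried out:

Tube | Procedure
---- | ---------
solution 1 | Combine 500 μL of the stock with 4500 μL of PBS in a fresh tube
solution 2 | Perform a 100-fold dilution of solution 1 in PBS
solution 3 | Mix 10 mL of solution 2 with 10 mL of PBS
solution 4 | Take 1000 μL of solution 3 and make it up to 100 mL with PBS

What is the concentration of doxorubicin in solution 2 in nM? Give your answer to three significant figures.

4.00 nM

Step 1: 500 μL + 4500 μL = 5000 μL total → factor 5000/500 = 10
Step 2: 100-fold → factor 100
Dilution factor through solution 2 = 10 × 100 = 1000
[solution 2] = 4.00 μM / 1000 = 0.004000 μM = 4.00 nM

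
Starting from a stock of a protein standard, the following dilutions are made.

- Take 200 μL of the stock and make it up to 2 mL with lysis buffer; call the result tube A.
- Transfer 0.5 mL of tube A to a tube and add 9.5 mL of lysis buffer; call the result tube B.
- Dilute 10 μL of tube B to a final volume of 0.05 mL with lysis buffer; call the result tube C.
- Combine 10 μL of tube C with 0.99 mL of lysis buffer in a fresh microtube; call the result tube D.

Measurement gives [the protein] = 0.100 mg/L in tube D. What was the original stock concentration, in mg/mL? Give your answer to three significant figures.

Step 1: 200 μL brought to 2 mL → factor 2000/200 = 10
Step 2: 0.5 mL + 9.5 mL = 10 mL total → factor 10/0.5 = 20
Step 3: 10 μL brought to 0.05 mL → factor 50/10 = 5
Step 4: 10 μL + 0.99 mL = 1000 μL total → factor 1000/10 = 100
Overall dilution factor = 10 × 20 × 5 × 100 = 1 × 10^5
Stock = 0.100 mg/L × 1 × 10^5 = 1.000 × 10^4 mg/L = 10.0 mg/mL

10.0 mg/mL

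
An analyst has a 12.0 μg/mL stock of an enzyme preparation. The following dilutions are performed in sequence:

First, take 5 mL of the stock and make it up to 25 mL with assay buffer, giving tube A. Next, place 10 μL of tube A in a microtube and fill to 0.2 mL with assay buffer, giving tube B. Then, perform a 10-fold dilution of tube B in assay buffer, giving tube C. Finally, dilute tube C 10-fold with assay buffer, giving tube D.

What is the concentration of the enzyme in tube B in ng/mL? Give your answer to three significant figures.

120 ng/mL

Step 1: 5 mL brought to 25 mL → factor 25/5 = 5
Step 2: 10 μL brought to 0.2 mL → factor 200/10 = 20
Dilution factor through tube B = 5 × 20 = 100
[tube B] = 12.0 μg/mL / 100 = 0.1200 μg/mL = 120 ng/mL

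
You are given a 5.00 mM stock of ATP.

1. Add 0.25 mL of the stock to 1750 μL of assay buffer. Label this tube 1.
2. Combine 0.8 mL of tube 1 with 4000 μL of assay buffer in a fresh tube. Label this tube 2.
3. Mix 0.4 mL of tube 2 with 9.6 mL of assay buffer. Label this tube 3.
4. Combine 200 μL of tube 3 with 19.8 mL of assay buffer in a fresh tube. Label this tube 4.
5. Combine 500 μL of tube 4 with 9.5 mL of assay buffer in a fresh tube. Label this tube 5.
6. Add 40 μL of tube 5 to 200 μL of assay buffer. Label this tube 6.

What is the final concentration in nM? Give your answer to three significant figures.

Step 1: 0.25 mL + 1750 μL = 2 mL total → factor 2/0.25 = 8
Step 2: 0.8 mL + 4000 μL = 4.8 mL total → factor 4.8/0.8 = 6
Step 3: 0.4 mL + 9.6 mL = 10 mL total → factor 10/0.4 = 25
Step 4: 200 μL + 19.8 mL = 20000 μL total → factor 20000/200 = 100
Step 5: 500 μL + 9.5 mL = 10000 μL total → factor 10000/500 = 20
Step 6: 40 μL + 200 μL = 240 μL total → factor 240/40 = 6
Overall dilution factor = 8 × 6 × 25 × 100 × 20 × 6 = 1.44 × 10^7
Final = 5.00 mM / 1.44 × 10^7 = 3.472 × 10^-7 mM = 0.347 nM

0.347 nM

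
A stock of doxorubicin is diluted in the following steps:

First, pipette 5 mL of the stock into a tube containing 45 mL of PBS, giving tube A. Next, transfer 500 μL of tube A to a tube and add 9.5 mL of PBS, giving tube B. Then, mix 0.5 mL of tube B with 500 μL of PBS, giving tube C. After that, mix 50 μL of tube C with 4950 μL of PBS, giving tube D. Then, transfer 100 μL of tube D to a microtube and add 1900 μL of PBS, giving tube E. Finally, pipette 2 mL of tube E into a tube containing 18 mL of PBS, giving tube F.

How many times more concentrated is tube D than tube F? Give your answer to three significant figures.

200

Step 1: 5 mL + 45 mL = 50 mL total → factor 50/5 = 10
Step 2: 500 μL + 9.5 mL = 10000 μL total → factor 10000/500 = 20
Step 3: 0.5 mL + 500 μL = 1 mL total → factor 1/0.5 = 2
Step 4: 50 μL + 4950 μL = 5000 μL total → factor 5000/50 = 100
Step 5: 100 μL + 1900 μL = 2000 μL total → factor 2000/100 = 20
Step 6: 2 mL + 18 mL = 20 mL total → factor 20/2 = 10
Dilution factor to tube D = 40000; to tube F = 8 × 10^6
[tube D]/[tube F] = (factor to tube F)/(factor to tube D) = 8 × 10^6/40000 = 200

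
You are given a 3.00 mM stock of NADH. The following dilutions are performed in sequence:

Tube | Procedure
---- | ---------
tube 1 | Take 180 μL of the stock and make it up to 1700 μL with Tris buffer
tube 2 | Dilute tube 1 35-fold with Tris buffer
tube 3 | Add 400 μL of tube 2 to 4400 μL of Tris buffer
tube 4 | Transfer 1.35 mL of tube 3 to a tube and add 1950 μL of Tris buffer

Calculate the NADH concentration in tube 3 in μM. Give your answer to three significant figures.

Step 1: 180 μL brought to 1700 μL → factor 1700/180 = 9.4444
Step 2: 35-fold → factor 35
Step 3: 400 μL + 4400 μL = 4800 μL total → factor 4800/400 = 12
Dilution factor through tube 3 = 9.4444 × 35 × 12 = 3966.7
[tube 3] = 3.00 mM / 3966.7 = 0.0007563 mM = 0.756 μM

0.756 μM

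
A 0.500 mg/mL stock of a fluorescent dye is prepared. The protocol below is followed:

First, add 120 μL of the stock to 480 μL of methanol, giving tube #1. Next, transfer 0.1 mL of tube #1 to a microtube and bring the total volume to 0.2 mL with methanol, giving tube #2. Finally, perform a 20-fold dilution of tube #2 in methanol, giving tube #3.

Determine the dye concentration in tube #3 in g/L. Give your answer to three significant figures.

0.00250 g/L

Step 1: 120 μL + 480 μL = 600 μL total → factor 600/120 = 5
Step 2: 0.1 mL brought to 0.2 mL → factor 0.2/0.1 = 2
Step 3: 20-fold → factor 20
Overall dilution factor = 5 × 2 × 20 = 200
Final = 0.500 mg/mL / 200 = 0.002500 mg/mL = 0.00250 g/L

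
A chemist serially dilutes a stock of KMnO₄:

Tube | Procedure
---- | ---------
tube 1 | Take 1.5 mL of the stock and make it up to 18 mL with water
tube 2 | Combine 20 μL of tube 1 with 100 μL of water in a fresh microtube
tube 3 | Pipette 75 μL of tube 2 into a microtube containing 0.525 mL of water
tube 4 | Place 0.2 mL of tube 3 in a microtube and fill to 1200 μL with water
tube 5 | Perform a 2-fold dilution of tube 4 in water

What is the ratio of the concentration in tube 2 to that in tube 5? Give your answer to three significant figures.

Step 1: 1.5 mL brought to 18 mL → factor 18/1.5 = 12
Step 2: 20 μL + 100 μL = 120 μL total → factor 120/20 = 6
Step 3: 75 μL + 0.525 mL = 600 μL total → factor 600/75 = 8
Step 4: 0.2 mL brought to 1200 μL → factor 1.2/0.2 = 6
Step 5: 2-fold → factor 2
Dilution factor to tube 2 = 72; to tube 5 = 6912
[tube 2]/[tube 5] = (factor to tube 5)/(factor to tube 2) = 6912/72 = 96.0

96.0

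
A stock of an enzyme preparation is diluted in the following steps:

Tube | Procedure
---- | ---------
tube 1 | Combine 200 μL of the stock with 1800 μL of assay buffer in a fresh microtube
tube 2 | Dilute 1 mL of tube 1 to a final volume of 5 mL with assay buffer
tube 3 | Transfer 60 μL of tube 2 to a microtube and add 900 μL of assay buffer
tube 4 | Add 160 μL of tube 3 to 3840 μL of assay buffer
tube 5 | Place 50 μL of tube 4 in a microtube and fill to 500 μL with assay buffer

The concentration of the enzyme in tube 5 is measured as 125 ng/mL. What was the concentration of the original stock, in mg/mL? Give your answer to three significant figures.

25.0 mg/mL

Step 1: 200 μL + 1800 μL = 2000 μL total → factor 2000/200 = 10
Step 2: 1 mL brought to 5 mL → factor 5/1 = 5
Step 3: 60 μL + 900 μL = 960 μL total → factor 960/60 = 16
Step 4: 160 μL + 3840 μL = 4000 μL total → factor 4000/160 = 25
Step 5: 50 μL brought to 500 μL → factor 500/50 = 10
Overall dilution factor = 10 × 5 × 16 × 25 × 10 = 2 × 10^5
Stock = 125 ng/mL × 2 × 10^5 = 2.500 × 10^7 ng/mL = 25.0 mg/mL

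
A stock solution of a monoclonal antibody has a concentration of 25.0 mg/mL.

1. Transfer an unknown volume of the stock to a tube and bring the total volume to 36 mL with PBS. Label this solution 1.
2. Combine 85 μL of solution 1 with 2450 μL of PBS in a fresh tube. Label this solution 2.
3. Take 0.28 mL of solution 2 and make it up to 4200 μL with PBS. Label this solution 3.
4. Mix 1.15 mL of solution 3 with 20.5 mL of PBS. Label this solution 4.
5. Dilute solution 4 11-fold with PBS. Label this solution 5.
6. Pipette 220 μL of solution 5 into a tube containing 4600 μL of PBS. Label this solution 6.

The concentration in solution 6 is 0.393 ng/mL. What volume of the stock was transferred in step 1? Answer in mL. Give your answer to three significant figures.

Step 1: v brought to 36 mL → factor = 36 mL/v
Step 2: 85 μL + 2450 μL = 2535 μL total → factor 2535/85 = 29.824
Step 3: 0.28 mL brought to 4200 μL → factor 4.2/0.28 = 15
Step 4: 1.15 mL + 20.5 mL = 21.65 mL total → factor 21.65/1.15 = 18.826
Step 5: 11-fold → factor 11
Step 6: 220 μL + 4600 μL = 4820 μL total → factor 4820/220 = 21.909
Product of known-step factors = 2.0297 × 10^6
Overall factor = 25.0 mg/mL / (0.393 ng/mL) = 6.3613 × 10^7
Step-1 factor = 6.3613 × 10^7 / 2.0297 × 10^6 = 31.342
v = 36 mL / 31.342 = 1.15 mL

1.15 mL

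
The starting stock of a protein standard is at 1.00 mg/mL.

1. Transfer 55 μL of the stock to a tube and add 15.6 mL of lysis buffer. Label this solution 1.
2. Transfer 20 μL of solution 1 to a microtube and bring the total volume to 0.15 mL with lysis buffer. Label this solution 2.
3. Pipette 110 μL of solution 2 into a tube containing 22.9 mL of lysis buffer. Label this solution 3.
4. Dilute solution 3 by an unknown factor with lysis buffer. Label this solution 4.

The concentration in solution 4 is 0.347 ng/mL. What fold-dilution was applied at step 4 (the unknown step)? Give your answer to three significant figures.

6.45-fold

Step 1: 55 μL + 15.6 mL = 15655 μL total → factor 15655/55 = 284.64
Step 2: 20 μL brought to 0.15 mL → factor 150/20 = 7.5
Step 3: 110 μL + 22.9 mL = 23010 μL total → factor 23010/110 = 209.18
Step 4: unknown factor x
Product of known-step factors = 4.4656 × 10^5
Overall factor = 1.00 mg/mL / (0.347 ng/mL) = 2.8818 × 10^6
x = 2.8818 × 10^6 / 4.4656 × 10^5 = 6.45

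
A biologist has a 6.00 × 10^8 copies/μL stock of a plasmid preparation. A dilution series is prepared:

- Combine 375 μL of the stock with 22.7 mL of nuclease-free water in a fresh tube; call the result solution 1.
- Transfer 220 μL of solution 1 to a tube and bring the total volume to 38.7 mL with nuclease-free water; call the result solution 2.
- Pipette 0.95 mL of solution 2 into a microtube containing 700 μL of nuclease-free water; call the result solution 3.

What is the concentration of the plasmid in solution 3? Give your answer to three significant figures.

3.19 × 10^4 copies/μL

Step 1: 375 μL + 22.7 mL = 23075 μL total → factor 23075/375 = 61.533
Step 2: 220 μL brought to 38.7 mL → factor 38700/220 = 175.91
Step 3: 0.95 mL + 700 μL = 1.65 mL total → factor 1.65/0.95 = 1.7368
Overall dilution factor = 61.533 × 175.91 × 1.7368 = 18800
Final = 6.00 × 10^8 copies/μL / 18800 = 3.19 × 10^4 copies/μL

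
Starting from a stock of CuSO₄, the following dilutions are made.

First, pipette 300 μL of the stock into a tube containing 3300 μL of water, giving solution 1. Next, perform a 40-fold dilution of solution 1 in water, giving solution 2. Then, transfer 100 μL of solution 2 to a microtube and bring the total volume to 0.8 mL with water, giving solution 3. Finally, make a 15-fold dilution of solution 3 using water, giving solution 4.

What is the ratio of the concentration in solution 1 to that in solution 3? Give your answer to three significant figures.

320

Step 1: 300 μL + 3300 μL = 3600 μL total → factor 3600/300 = 12
Step 2: 40-fold → factor 40
Step 3: 100 μL brought to 0.8 mL → factor 800/100 = 8
Dilution factor to solution 1 = 12; to solution 3 = 3840
[solution 1]/[solution 3] = (factor to solution 3)/(factor to solution 1) = 3840/12 = 320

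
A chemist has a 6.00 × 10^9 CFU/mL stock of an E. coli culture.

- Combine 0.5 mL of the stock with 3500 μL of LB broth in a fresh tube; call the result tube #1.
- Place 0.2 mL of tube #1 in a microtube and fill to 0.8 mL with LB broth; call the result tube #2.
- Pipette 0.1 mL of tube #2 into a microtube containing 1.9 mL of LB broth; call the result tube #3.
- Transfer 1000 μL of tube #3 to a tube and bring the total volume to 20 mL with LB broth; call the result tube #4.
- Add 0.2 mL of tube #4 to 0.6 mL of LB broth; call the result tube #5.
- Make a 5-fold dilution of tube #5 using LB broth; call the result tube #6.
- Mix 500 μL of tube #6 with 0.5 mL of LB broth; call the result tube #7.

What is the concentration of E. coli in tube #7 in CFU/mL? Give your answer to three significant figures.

Step 1: 0.5 mL + 3500 μL = 4 mL total → factor 4/0.5 = 8
Step 2: 0.2 mL brought to 0.8 mL → factor 0.8/0.2 = 4
Step 3: 0.1 mL + 1.9 mL = 2 mL total → factor 2/0.1 = 20
Step 4: 1000 μL brought to 20 mL → factor 20000/1000 = 20
Step 5: 0.2 mL + 0.6 mL = 0.8 mL total → factor 0.8/0.2 = 4
Step 6: 5-fold → factor 5
Step 7: 500 μL + 0.5 mL = 1000 μL total → factor 1000/500 = 2
Overall dilution factor = 8 × 4 × 20 × 20 × 4 × 5 × 2 = 5.12 × 10^5
Final = 6.00 × 10^9 CFU/mL / 5.12 × 10^5 = 1.17 × 10^4 CFU/mL

1.17 × 10^4 CFU/mL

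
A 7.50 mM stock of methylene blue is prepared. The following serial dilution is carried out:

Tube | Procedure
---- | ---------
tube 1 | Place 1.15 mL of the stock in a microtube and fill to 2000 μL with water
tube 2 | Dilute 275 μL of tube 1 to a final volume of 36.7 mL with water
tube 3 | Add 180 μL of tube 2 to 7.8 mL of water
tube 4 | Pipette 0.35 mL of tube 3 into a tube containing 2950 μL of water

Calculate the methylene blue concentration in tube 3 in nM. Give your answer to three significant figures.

729 nM

Step 1: 1.15 mL brought to 2000 μL → factor 2/1.15 = 1.7391
Step 2: 275 μL brought to 36.7 mL → factor 36700/275 = 133.45
Step 3: 180 μL + 7.8 mL = 7980 μL total → factor 7980/180 = 44.333
Dilution factor through tube 3 = 1.7391 × 133.45 × 44.333 = 10290
[tube 3] = 7.50 mM / 10290 = 0.0007289 mM = 729 nM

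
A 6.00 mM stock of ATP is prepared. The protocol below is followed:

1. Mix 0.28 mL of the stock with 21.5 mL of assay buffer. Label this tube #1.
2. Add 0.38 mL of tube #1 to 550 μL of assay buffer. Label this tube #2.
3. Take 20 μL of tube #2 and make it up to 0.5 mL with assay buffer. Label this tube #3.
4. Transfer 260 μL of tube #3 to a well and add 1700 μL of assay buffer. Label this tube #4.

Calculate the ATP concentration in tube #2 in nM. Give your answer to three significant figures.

Step 1: 0.28 mL + 21.5 mL = 21.78 mL total → factor 21.78/0.28 = 77.786
Step 2: 0.38 mL + 550 μL = 0.93 mL total → factor 0.93/0.38 = 2.4474
Dilution factor through tube #2 = 77.786 × 2.4474 = 190.37
[tube #2] = 6.00 mM / 190.37 = 0.03152 mM = 3.15 × 10^4 nM

3.15 × 10^4 nM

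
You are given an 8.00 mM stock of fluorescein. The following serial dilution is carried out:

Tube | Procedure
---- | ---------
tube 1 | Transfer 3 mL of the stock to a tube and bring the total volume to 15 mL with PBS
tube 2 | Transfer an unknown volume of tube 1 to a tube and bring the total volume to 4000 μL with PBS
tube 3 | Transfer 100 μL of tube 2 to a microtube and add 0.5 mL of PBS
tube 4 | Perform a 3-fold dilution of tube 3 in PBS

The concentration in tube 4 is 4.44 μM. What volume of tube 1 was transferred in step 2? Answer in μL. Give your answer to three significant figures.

200 μL

Step 1: 3 mL brought to 15 mL → factor 15/3 = 5
Step 2: v brought to 4000 μL → factor = 4000 μL/v
Step 3: 100 μL + 0.5 mL = 600 μL total → factor 600/100 = 6
Step 4: 3-fold → factor 3
Product of known-step factors = 90
Overall factor = 8.00 mM / (4.44 μM) = 1801.8
Step-2 factor = 1801.8 / 90 = 20.02
v = 4000 μL / 20.02 = 200 μL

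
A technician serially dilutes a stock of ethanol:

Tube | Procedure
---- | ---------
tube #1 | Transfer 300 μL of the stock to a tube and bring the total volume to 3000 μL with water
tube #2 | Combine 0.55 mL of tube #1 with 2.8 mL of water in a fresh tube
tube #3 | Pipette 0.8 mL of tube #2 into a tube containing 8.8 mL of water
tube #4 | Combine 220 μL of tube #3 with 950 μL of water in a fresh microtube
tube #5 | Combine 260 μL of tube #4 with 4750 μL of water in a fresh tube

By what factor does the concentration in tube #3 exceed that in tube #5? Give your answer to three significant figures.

Step 1: 300 μL brought to 3000 μL → factor 3000/300 = 10
Step 2: 0.55 mL + 2.8 mL = 3.35 mL total → factor 3.35/0.55 = 6.0909
Step 3: 0.8 mL + 8.8 mL = 9.6 mL total → factor 9.6/0.8 = 12
Step 4: 220 μL + 950 μL = 1170 μL total → factor 1170/220 = 5.3182
Step 5: 260 μL + 4750 μL = 5010 μL total → factor 5010/260 = 19.269
Dilution factor to tube #3 = 730.91; to tube #5 = 74902
[tube #3]/[tube #5] = (factor to tube #5)/(factor to tube #3) = 74902/730.91 = 102

102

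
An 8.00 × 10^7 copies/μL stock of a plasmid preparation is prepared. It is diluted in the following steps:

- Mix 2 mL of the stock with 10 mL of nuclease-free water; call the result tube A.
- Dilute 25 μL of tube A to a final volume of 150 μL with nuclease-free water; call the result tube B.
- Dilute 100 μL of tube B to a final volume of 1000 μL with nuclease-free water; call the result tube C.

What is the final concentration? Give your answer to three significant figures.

2.22 × 10^5 copies/μL

Step 1: 2 mL + 10 mL = 12 mL total → factor 12/2 = 6
Step 2: 25 μL brought to 150 μL → factor 150/25 = 6
Step 3: 100 μL brought to 1000 μL → factor 1000/100 = 10
Overall dilution factor = 6 × 6 × 10 = 360
Final = 8.00 × 10^7 copies/μL / 360 = 2.22 × 10^5 copies/μL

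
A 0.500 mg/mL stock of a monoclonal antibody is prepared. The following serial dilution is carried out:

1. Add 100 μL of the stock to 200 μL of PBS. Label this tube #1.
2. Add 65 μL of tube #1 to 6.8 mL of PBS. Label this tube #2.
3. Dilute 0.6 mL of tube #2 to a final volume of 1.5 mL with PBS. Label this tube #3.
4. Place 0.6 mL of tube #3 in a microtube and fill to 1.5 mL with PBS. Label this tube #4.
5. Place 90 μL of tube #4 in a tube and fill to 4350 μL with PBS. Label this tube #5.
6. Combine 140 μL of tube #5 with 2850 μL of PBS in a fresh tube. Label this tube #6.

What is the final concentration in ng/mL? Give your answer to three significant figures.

0.245 ng/mL

Step 1: 100 μL + 200 μL = 300 μL total → factor 300/100 = 3
Step 2: 65 μL + 6.8 mL = 6865 μL total → factor 6865/65 = 105.62
Step 3: 0.6 mL brought to 1.5 mL → factor 1.5/0.6 = 2.5
Step 4: 0.6 mL brought to 1.5 mL → factor 1.5/0.6 = 2.5
Step 5: 90 μL brought to 4350 μL → factor 4350/90 = 48.333
Step 6: 140 μL + 2850 μL = 2990 μL total → factor 2990/140 = 21.357
Overall dilution factor = 3 × 105.62 × 2.5 × 2.5 × 48.333 × 21.357 = 2.0442 × 10^6
Final = 0.500 mg/mL / 2.0442 × 10^6 = 2.446 × 10^-7 mg/mL = 0.245 ng/mL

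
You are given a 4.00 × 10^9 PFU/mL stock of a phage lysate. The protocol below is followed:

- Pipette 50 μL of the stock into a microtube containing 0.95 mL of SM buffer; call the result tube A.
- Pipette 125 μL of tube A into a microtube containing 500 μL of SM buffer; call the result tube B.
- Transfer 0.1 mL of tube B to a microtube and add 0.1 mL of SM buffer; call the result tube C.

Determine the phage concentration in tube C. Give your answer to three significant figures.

2.00 × 10^7 PFU/mL

Step 1: 50 μL + 0.95 mL = 1000 μL total → factor 1000/50 = 20
Step 2: 125 μL + 500 μL = 625 μL total → factor 625/125 = 5
Step 3: 0.1 mL + 0.1 mL = 0.2 mL total → factor 0.2/0.1 = 2
Overall dilution factor = 20 × 5 × 2 = 200
Final = 4.00 × 10^9 PFU/mL / 200 = 2.00 × 10^7 PFU/mL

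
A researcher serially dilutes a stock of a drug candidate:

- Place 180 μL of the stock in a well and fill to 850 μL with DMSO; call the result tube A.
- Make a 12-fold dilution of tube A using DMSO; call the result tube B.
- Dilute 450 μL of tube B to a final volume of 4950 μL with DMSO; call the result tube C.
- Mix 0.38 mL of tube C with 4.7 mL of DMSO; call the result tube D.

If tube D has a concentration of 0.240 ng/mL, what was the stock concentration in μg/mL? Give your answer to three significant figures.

Step 1: 180 μL brought to 850 μL → factor 850/180 = 4.7222
Step 2: 12-fold → factor 12
Step 3: 450 μL brought to 4950 μL → factor 4950/450 = 11
Step 4: 0.38 mL + 4.7 mL = 5.08 mL total → factor 5.08/0.38 = 13.368
Overall dilution factor = 4.7222 × 12 × 11 × 13.368 = 8333
Stock = 0.240 ng/mL × 8333 = 2000 ng/mL = 2.00 μg/mL

2.00 μg/mL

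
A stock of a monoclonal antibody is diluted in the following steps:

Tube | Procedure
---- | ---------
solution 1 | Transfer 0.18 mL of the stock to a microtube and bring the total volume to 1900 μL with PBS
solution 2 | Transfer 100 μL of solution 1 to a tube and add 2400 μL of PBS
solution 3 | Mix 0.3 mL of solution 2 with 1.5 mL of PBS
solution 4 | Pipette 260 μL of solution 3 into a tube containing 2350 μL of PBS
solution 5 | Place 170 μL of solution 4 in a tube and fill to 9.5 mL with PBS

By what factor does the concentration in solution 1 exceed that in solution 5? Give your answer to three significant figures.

Step 1: 0.18 mL brought to 1900 μL → factor 1.9/0.18 = 10.556
Step 2: 100 μL + 2400 μL = 2500 μL total → factor 2500/100 = 25
Step 3: 0.3 mL + 1.5 mL = 1.8 mL total → factor 1.8/0.3 = 6
Step 4: 260 μL + 2350 μL = 2610 μL total → factor 2610/260 = 10.038
Step 5: 170 μL brought to 9.5 mL → factor 9500/170 = 55.882
Dilution factor to solution 1 = 10.556; to solution 5 = 8.8821 × 10^5
[solution 1]/[solution 5] = (factor to solution 5)/(factor to solution 1) = 8.8821 × 10^5/10.556 = 8.41 × 10^4

8.41 × 10^4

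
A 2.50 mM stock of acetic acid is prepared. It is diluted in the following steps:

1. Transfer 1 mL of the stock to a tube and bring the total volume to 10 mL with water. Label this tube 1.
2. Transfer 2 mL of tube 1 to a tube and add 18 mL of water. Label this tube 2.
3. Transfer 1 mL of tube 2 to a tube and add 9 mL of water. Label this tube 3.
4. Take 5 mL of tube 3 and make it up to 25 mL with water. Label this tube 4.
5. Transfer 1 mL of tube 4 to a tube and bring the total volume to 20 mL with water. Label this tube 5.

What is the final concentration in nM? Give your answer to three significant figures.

Step 1: 1 mL brought to 10 mL → factor 10/1 = 10
Step 2: 2 mL + 18 mL = 20 mL total → factor 20/2 = 10
Step 3: 1 mL + 9 mL = 10 mL total → factor 10/1 = 10
Step 4: 5 mL brought to 25 mL → factor 25/5 = 5
Step 5: 1 mL brought to 20 mL → factor 20/1 = 20
Overall dilution factor = 10 × 10 × 10 × 5 × 20 = 1 × 10^5
Final = 2.50 mM / 1 × 10^5 = 2.500 × 10^-5 mM = 25.0 nM

25.0 nM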